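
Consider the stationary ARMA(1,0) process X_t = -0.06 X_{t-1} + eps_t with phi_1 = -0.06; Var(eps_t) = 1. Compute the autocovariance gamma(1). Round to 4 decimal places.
\gamma(1) = -0.0602

Multiply the model equation by X_{t-k} and take expectations. With theta_0 = psi_0 = 1 and psi_j the MA(infinity) weights, this gives
  gamma(k) - sum_i phi_i gamma(k-i) = c_k,
  c_k = sigma^2 * sum_{j=k..q} theta_j psi_{j-k}   (c_k = 0 for k > q),
using gamma(-m) = gamma(m).
Pure AR (q = 0): c_0 = sigma^2 = 1, c_k = 0 for k >= 1.
Equations for k = 0 and k = 1 (AR order 1):
  gamma(0) = phi_1 gamma(1) + c_0
  gamma(1) = phi_1 gamma(0) + c_1
Substituting the second into the first: gamma(0) (1 - phi_1^2) = c_0 + phi_1 c_1, so
  gamma(0) = c_0 / (1 - phi_1^2) = 1 / (1 - (-0.06)^2) = 1 / 0.9964 = 1.003613.
  gamma(1) = phi_1 gamma(0) = (-0.06)(1.003613) = -0.060217.
Therefore gamma(1) = -0.0602 (to 4 decimal places).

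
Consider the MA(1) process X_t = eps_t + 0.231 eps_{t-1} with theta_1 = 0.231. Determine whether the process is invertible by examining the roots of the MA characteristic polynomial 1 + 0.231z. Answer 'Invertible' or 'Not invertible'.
\text{Invertible}

The MA(q) characteristic polynomial is P(z) = 1 + 0.231z.
Invertibility requires all roots to lie outside the unit circle, i.e. |z| > 1 for every root.
This is linear in z: 1 + (0.231) z = 0  =>  z = -1/(0.231) = -4.329004,  |z| = 4.329004.
Moduli of all roots: 4.3290.
All moduli strictly greater than 1? Yes.
Verdict: Invertible.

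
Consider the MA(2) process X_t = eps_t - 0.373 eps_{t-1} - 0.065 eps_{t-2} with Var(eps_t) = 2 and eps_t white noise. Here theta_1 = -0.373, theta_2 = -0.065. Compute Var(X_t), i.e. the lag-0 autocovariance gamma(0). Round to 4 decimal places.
\gamma(0) = 2.2867

For an MA(q) process X_t = eps_t + sum_i theta_i eps_{t-i} with
Var(eps_t) = sigma^2, the variance is
  gamma(0) = sigma^2 * (1 + sum_i theta_i^2).
  sum_i theta_i^2 = (-0.373)^2 + (-0.065)^2 = 0.139129 + 0.004225 = 0.143354.
  gamma(0) = 2 * (1 + 0.143354) = 2 * 1.143354 = 2.286708, which rounds to 2.2867.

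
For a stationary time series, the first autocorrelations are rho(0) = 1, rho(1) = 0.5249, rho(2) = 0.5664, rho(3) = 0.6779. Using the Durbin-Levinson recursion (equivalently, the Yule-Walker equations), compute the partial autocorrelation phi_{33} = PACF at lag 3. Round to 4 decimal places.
\phi_{33} = 0.4759

The PACF at lag k is phi_{kk}, the last component of the solution
to the Yule-Walker system G_k phi = r_k where
  (G_k)_{ij} = rho(|i - j|), (r_k)_i = rho(i), i,j = 1..k.
Equivalently, Durbin-Levinson gives phi_{kk} iteratively:
  phi_{11} = rho(1)
  phi_{kk} = [rho(k) - sum_{j=1..k-1} phi_{k-1,j} rho(k-j)]
            / [1 - sum_{j=1..k-1} phi_{k-1,j} rho(j)],
  phi_{k,j} = phi_{k-1,j} - phi_{kk} phi_{k-1,k-j},  j = 1..k-1.
Step k = 1:
  phi_11 = rho(1) = 0.5249.
Step k = 2:
  phi_22 = [rho(2) - phi_11 rho(1)] / [1 - phi_11 rho(1)] = [0.5664 - (0.5249)(0.5249)] / [1 - (0.5249)(0.5249)]
         = 0.29087999 / 0.72447999 = 0.401502.
  Update: phi_21 = phi_11 - phi_22 phi_11 = 0.5249 - (0.401502)(0.5249) = 0.314152.
Step k = 3:
  phi_33 = [rho(3) - phi_21 rho(2) - phi_22 rho(1)] / [1 - phi_21 rho(1) - phi_22 rho(2)]
    numerator   = 0.6779 - (0.314152)(0.5664) - (0.401502)(0.5249) = 0.28921619
    denominator = 1 - (0.314152)(0.5249) - (0.401502)(0.5664) = 0.60769116
  phi_33 = 0.28921619 / 0.60769116 = 0.4759.
Therefore phi_{33} = 0.4759.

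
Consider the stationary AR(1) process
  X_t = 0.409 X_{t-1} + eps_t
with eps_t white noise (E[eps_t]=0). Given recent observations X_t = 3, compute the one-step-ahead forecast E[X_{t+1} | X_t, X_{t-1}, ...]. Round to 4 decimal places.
E[X_{t+1} \mid \mathcal F_t] = 1.2270

For an AR(p) model X_t = c + sum_i phi_i X_{t-i} + eps_t, the
one-step-ahead conditional mean is
  E[X_{t+1} | X_t, ...] = c + sum_i phi_i X_{t+1-i}.
Substitute known values:
  E[X_{t+1} | ...] = (0.409) * (3)
                   = 1.2270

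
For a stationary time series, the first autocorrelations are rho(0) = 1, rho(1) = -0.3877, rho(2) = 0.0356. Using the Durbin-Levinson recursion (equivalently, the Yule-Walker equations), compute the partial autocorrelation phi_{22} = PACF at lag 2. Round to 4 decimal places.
\phi_{22} = -0.1350

The PACF at lag k is phi_{kk}, the last component of the solution
to the Yule-Walker system G_k phi = r_k where
  (G_k)_{ij} = rho(|i - j|), (r_k)_i = rho(i), i,j = 1..k.
Equivalently, Durbin-Levinson gives phi_{kk} iteratively:
  phi_{11} = rho(1)
  phi_{kk} = [rho(k) - sum_{j=1..k-1} phi_{k-1,j} rho(k-j)]
            / [1 - sum_{j=1..k-1} phi_{k-1,j} rho(j)],
  phi_{k,j} = phi_{k-1,j} - phi_{kk} phi_{k-1,k-j},  j = 1..k-1.
Step k = 1:
  phi_11 = rho(1) = -0.3877.
Step k = 2:
  phi_22 = [rho(2) - phi_11 rho(1)] / [1 - phi_11 rho(1)] = [0.0356 - (-0.3877)(-0.3877)] / [1 - (-0.3877)(-0.3877)]
         = -0.11471129 / 0.84968871 = -0.135.
Therefore phi_{22} = -0.1350.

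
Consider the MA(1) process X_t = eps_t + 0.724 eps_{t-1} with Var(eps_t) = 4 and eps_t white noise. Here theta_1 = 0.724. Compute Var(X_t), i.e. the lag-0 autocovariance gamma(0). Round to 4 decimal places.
\gamma(0) = 6.0967

For an MA(q) process X_t = eps_t + sum_i theta_i eps_{t-i} with
Var(eps_t) = sigma^2, the variance is
  gamma(0) = sigma^2 * (1 + sum_i theta_i^2).
  sum_i theta_i^2 = (0.724)^2 = 0.524176.
  gamma(0) = 4 * (1 + 0.524176) = 4 * 1.524176 = 6.096704, which rounds to 6.0967.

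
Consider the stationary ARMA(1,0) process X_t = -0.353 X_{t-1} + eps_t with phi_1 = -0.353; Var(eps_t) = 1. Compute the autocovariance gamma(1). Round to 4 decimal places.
\gamma(1) = -0.4032

Multiply the model equation by X_{t-k} and take expectations. With theta_0 = psi_0 = 1 and psi_j the MA(infinity) weights, this gives
  gamma(k) - sum_i phi_i gamma(k-i) = c_k,
  c_k = sigma^2 * sum_{j=k..q} theta_j psi_{j-k}   (c_k = 0 for k > q),
using gamma(-m) = gamma(m).
Pure AR (q = 0): c_0 = sigma^2 = 1, c_k = 0 for k >= 1.
Equations for k = 0 and k = 1 (AR order 1):
  gamma(0) = phi_1 gamma(1) + c_0
  gamma(1) = phi_1 gamma(0) + c_1
Substituting the second into the first: gamma(0) (1 - phi_1^2) = c_0 + phi_1 c_1, so
  gamma(0) = c_0 / (1 - phi_1^2) = 1 / (1 - (-0.353)^2) = 1 / 0.875391 = 1.142347.
  gamma(1) = phi_1 gamma(0) = (-0.353)(1.142347) = -0.403248.
Therefore gamma(1) = -0.4032 (to 4 decimal places).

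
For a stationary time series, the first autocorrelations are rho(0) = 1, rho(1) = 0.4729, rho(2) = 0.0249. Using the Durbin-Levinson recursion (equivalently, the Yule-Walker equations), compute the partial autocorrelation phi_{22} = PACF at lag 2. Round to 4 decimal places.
\phi_{22} = -0.2560

The PACF at lag k is phi_{kk}, the last component of the solution
to the Yule-Walker system G_k phi = r_k where
  (G_k)_{ij} = rho(|i - j|), (r_k)_i = rho(i), i,j = 1..k.
Equivalently, Durbin-Levinson gives phi_{kk} iteratively:
  phi_{11} = rho(1)
  phi_{kk} = [rho(k) - sum_{j=1..k-1} phi_{k-1,j} rho(k-j)]
            / [1 - sum_{j=1..k-1} phi_{k-1,j} rho(j)],
  phi_{k,j} = phi_{k-1,j} - phi_{kk} phi_{k-1,k-j},  j = 1..k-1.
Step k = 1:
  phi_11 = rho(1) = 0.4729.
Step k = 2:
  phi_22 = [rho(2) - phi_11 rho(1)] / [1 - phi_11 rho(1)] = [0.0249 - (0.4729)(0.4729)] / [1 - (0.4729)(0.4729)]
         = -0.19873441 / 0.77636559 = -0.256.
Therefore phi_{22} = -0.2560.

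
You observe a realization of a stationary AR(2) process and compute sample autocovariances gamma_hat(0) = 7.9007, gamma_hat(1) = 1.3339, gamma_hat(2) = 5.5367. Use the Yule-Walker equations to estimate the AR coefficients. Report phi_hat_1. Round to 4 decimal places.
\hat\phi_{1} = 0.0520

The Yule-Walker equations for an AR(p) process read, in matrix form,
  Gamma_p phi = r_p,   with   (Gamma_p)_{ij} = gamma(|i - j|),
                       (r_p)_i = gamma(i),   i,j = 1..p.
Substitute the sample gammas (Toeplitz matrix and right-hand side of size 2):
  Gamma_p = [[7.9007, 1.3339], [1.3339, 7.9007]]
  r_p     = [1.3339, 5.5367]
Written out:
  7.9007 phi_1 + 1.3339 phi_2 = 1.3339
  1.3339 phi_1 + 7.9007 phi_2 = 5.5367
Solve by Cramer's rule:
  det = gamma(0)^2 - gamma(1)^2 = (7.9007)^2 - (1.3339)^2 = 62.42106049 - 1.77928921 = 60.64177128
  phi_hat_1 = [gamma(1) gamma(0) - gamma(1) gamma(2)] / det = [(1.3339)(7.9007) - (1.3339)(5.5367)] / 60.64177128 = 3.1533396 / 60.64177128 = 0.052
  phi_hat_2 = [gamma(0) gamma(2) - gamma(1)^2] / det = [(7.9007)(5.5367) - (1.3339)^2] / 60.64177128 = 41.96451648 / 60.64177128 = 0.692
So phi_hat = [0.0520, 0.6920].
Therefore phi_hat_1 = 0.0520.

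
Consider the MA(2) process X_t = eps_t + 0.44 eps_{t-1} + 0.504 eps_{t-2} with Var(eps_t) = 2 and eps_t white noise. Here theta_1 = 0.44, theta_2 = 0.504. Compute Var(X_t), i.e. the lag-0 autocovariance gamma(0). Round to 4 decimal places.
\gamma(0) = 2.8952

For an MA(q) process X_t = eps_t + sum_i theta_i eps_{t-i} with
Var(eps_t) = sigma^2, the variance is
  gamma(0) = sigma^2 * (1 + sum_i theta_i^2).
  sum_i theta_i^2 = (0.44)^2 + (0.504)^2 = 0.1936 + 0.254016 = 0.447616.
  gamma(0) = 2 * (1 + 0.447616) = 2 * 1.447616 = 2.895232, which rounds to 2.8952.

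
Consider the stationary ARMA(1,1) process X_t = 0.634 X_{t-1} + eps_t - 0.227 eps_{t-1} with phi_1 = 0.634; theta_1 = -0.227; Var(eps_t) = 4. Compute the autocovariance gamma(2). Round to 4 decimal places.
\gamma(2) = 1.4775

Multiply the model equation by X_{t-k} and take expectations. With theta_0 = psi_0 = 1 and psi_j the MA(infinity) weights, this gives
  gamma(k) - sum_i phi_i gamma(k-i) = c_k,
  c_k = sigma^2 * sum_{j=k..q} theta_j psi_{j-k}   (c_k = 0 for k > q),
using gamma(-m) = gamma(m).
psi-weights needed (psi_j = theta_j + sum_i phi_i psi_{j-i}):
  psi_1 = theta_1 + phi_1 = -0.227 + (0.634) = 0.407
Right-hand sides:
  c_0 = sigma^2 (1 + theta_1 psi_1) = 4 * (1 + (-0.227)(0.407)) = 4 * 0.907611 = 3.630444
  c_1 = sigma^2 theta_1 = 4 * (-0.227) = -0.908
  c_2 = 0
Equations for k = 0 and k = 1 (AR order 1):
  gamma(0) = phi_1 gamma(1) + c_0
  gamma(1) = phi_1 gamma(0) + c_1
Substituting the second into the first: gamma(0) (1 - phi_1^2) = c_0 + phi_1 c_1, so
  gamma(0) = (c_0 + phi_1 c_1) / (1 - phi_1^2) = (3.630444 + (0.634)(-0.908)) / (1 - (0.634)^2) = 3.054772 / 0.598044 = 5.107939.
  gamma(1) = phi_1 gamma(0) + c_1 = (0.634)(5.107939) + (-0.908) = 2.330433.
For k = 2 (> q): gamma(2) = phi_1 gamma(1) = (0.634)(2.330433) = 1.477495.
Therefore gamma(2) = 1.4775 (to 4 decimal places).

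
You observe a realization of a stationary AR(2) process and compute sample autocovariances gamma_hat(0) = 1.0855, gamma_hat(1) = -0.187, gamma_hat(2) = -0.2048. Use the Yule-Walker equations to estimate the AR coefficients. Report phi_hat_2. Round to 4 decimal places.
\hat\phi_{2} = -0.2250

The Yule-Walker equations for an AR(p) process read, in matrix form,
  Gamma_p phi = r_p,   with   (Gamma_p)_{ij} = gamma(|i - j|),
                       (r_p)_i = gamma(i),   i,j = 1..p.
Substitute the sample gammas (Toeplitz matrix and right-hand side of size 2):
  Gamma_p = [[1.0855, -0.187], [-0.187, 1.0855]]
  r_p     = [-0.187, -0.2048]
Written out:
  1.0855 phi_1 - 0.187 phi_2 = -0.187
  -0.187 phi_1 + 1.0855 phi_2 = -0.2048
Solve by Cramer's rule:
  det = gamma(0)^2 - gamma(1)^2 = (1.0855)^2 - (-0.187)^2 = 1.17831025 - 0.034969 = 1.14334125
  phi_hat_1 = [gamma(1) gamma(0) - gamma(1) gamma(2)] / det = [(-0.187)(1.0855) - (-0.187)(-0.2048)] / 1.14334125 = -0.2412861 / 1.14334125 = -0.211
  phi_hat_2 = [gamma(0) gamma(2) - gamma(1)^2] / det = [(1.0855)(-0.2048) - (-0.187)^2] / 1.14334125 = -0.2572794 / 1.14334125 = -0.225
So phi_hat = [-0.2110, -0.2250].
Therefore phi_hat_2 = -0.2250.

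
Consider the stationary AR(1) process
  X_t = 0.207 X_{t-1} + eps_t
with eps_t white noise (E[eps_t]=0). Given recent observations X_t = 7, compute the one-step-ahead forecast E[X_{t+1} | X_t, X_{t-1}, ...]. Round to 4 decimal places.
E[X_{t+1} \mid \mathcal F_t] = 1.4490

For an AR(p) model X_t = c + sum_i phi_i X_{t-i} + eps_t, the
one-step-ahead conditional mean is
  E[X_{t+1} | X_t, ...] = c + sum_i phi_i X_{t+1-i}.
Substitute known values:
  E[X_{t+1} | ...] = (0.207) * (7)
                   = 1.4490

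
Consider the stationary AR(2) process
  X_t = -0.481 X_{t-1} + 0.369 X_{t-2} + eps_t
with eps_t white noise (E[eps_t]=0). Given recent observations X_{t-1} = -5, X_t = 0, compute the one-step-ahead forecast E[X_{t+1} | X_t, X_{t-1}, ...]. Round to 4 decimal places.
E[X_{t+1} \mid \mathcal F_t] = -1.8450

For an AR(p) model X_t = c + sum_i phi_i X_{t-i} + eps_t, the
one-step-ahead conditional mean is
  E[X_{t+1} | X_t, ...] = c + sum_i phi_i X_{t+1-i}.
Substitute known values:
  E[X_{t+1} | ...] = (-0.481) * (0) + (0.369) * (-5)
                   = -1.8450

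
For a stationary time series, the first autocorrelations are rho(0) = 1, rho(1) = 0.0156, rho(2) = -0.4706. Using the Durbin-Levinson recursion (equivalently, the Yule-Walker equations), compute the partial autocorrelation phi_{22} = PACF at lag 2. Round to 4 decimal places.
\phi_{22} = -0.4710

The PACF at lag k is phi_{kk}, the last component of the solution
to the Yule-Walker system G_k phi = r_k where
  (G_k)_{ij} = rho(|i - j|), (r_k)_i = rho(i), i,j = 1..k.
Equivalently, Durbin-Levinson gives phi_{kk} iteratively:
  phi_{11} = rho(1)
  phi_{kk} = [rho(k) - sum_{j=1..k-1} phi_{k-1,j} rho(k-j)]
            / [1 - sum_{j=1..k-1} phi_{k-1,j} rho(j)],
  phi_{k,j} = phi_{k-1,j} - phi_{kk} phi_{k-1,k-j},  j = 1..k-1.
Step k = 1:
  phi_11 = rho(1) = 0.0156.
Step k = 2:
  phi_22 = [rho(2) - phi_11 rho(1)] / [1 - phi_11 rho(1)] = [-0.4706 - (0.0156)(0.0156)] / [1 - (0.0156)(0.0156)]
         = -0.47084336 / 0.99975664 = -0.471.
Therefore phi_{22} = -0.4710.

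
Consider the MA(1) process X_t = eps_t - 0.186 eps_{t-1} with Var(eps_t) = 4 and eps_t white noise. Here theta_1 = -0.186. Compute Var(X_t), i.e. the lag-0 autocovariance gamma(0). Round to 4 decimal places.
\gamma(0) = 4.1384

For an MA(q) process X_t = eps_t + sum_i theta_i eps_{t-i} with
Var(eps_t) = sigma^2, the variance is
  gamma(0) = sigma^2 * (1 + sum_i theta_i^2).
  sum_i theta_i^2 = (-0.186)^2 = 0.034596.
  gamma(0) = 4 * (1 + 0.034596) = 4 * 1.034596 = 4.138384, which rounds to 4.1384.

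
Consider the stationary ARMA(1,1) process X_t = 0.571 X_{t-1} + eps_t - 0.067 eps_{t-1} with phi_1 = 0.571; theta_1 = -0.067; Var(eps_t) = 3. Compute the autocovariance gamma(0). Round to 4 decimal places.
\gamma(0) = 4.1307

Multiply the model equation by X_{t-k} and take expectations. With theta_0 = psi_0 = 1 and psi_j the MA(infinity) weights, this gives
  gamma(k) - sum_i phi_i gamma(k-i) = c_k,
  c_k = sigma^2 * sum_{j=k..q} theta_j psi_{j-k}   (c_k = 0 for k > q),
using gamma(-m) = gamma(m).
psi-weights needed (psi_j = theta_j + sum_i phi_i psi_{j-i}):
  psi_1 = theta_1 + phi_1 = -0.067 + (0.571) = 0.504
Right-hand sides:
  c_0 = sigma^2 (1 + theta_1 psi_1) = 3 * (1 + (-0.067)(0.504)) = 3 * 0.966232 = 2.898696
  c_1 = sigma^2 theta_1 = 3 * (-0.067) = -0.201
  c_2 = 0
Equations for k = 0 and k = 1 (AR order 1):
  gamma(0) = phi_1 gamma(1) + c_0
  gamma(1) = phi_1 gamma(0) + c_1
Substituting the second into the first: gamma(0) (1 - phi_1^2) = c_0 + phi_1 c_1, so
  gamma(0) = (c_0 + phi_1 c_1) / (1 - phi_1^2) = (2.898696 + (0.571)(-0.201)) / (1 - (0.571)^2) = 2.783925 / 0.673959 = 4.130704.
Therefore gamma(0) = 4.1307 (to 4 decimal places).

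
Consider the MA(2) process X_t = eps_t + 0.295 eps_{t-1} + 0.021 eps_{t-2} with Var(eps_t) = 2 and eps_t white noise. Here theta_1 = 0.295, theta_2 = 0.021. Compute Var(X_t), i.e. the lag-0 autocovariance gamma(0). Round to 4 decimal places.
\gamma(0) = 2.1749

For an MA(q) process X_t = eps_t + sum_i theta_i eps_{t-i} with
Var(eps_t) = sigma^2, the variance is
  gamma(0) = sigma^2 * (1 + sum_i theta_i^2).
  sum_i theta_i^2 = (0.295)^2 + (0.021)^2 = 0.087025 + 0.000441 = 0.087466.
  gamma(0) = 2 * (1 + 0.087466) = 2 * 1.087466 = 2.174932, which rounds to 2.1749.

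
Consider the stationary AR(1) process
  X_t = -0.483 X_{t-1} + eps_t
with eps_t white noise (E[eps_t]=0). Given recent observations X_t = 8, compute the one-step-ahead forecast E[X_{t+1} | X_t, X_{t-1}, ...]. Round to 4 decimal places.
E[X_{t+1} \mid \mathcal F_t] = -3.8640

For an AR(p) model X_t = c + sum_i phi_i X_{t-i} + eps_t, the
one-step-ahead conditional mean is
  E[X_{t+1} | X_t, ...] = c + sum_i phi_i X_{t+1-i}.
Substitute known values:
  E[X_{t+1} | ...] = (-0.483) * (8)
                   = -3.8640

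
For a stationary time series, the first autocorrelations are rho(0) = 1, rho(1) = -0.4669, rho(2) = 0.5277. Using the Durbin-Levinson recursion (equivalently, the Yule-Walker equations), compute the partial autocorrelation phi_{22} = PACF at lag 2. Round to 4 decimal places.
\phi_{22} = 0.3960

The PACF at lag k is phi_{kk}, the last component of the solution
to the Yule-Walker system G_k phi = r_k where
  (G_k)_{ij} = rho(|i - j|), (r_k)_i = rho(i), i,j = 1..k.
Equivalently, Durbin-Levinson gives phi_{kk} iteratively:
  phi_{11} = rho(1)
  phi_{kk} = [rho(k) - sum_{j=1..k-1} phi_{k-1,j} rho(k-j)]
            / [1 - sum_{j=1..k-1} phi_{k-1,j} rho(j)],
  phi_{k,j} = phi_{k-1,j} - phi_{kk} phi_{k-1,k-j},  j = 1..k-1.
Step k = 1:
  phi_11 = rho(1) = -0.4669.
Step k = 2:
  phi_22 = [rho(2) - phi_11 rho(1)] / [1 - phi_11 rho(1)] = [0.5277 - (-0.4669)(-0.4669)] / [1 - (-0.4669)(-0.4669)]
         = 0.30970439 / 0.78200439 = 0.396.
Therefore phi_{22} = 0.3960.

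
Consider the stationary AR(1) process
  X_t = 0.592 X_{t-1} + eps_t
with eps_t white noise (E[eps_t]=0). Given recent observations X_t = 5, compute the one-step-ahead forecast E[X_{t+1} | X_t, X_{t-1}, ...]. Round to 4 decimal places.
E[X_{t+1} \mid \mathcal F_t] = 2.9600

For an AR(p) model X_t = c + sum_i phi_i X_{t-i} + eps_t, the
one-step-ahead conditional mean is
  E[X_{t+1} | X_t, ...] = c + sum_i phi_i X_{t+1-i}.
Substitute known values:
  E[X_{t+1} | ...] = (0.592) * (5)
                   = 2.9600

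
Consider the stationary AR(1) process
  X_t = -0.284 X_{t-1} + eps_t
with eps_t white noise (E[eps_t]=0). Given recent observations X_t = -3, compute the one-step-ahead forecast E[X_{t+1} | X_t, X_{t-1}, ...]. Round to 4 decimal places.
E[X_{t+1} \mid \mathcal F_t] = 0.8520

For an AR(p) model X_t = c + sum_i phi_i X_{t-i} + eps_t, the
one-step-ahead conditional mean is
  E[X_{t+1} | X_t, ...] = c + sum_i phi_i X_{t+1-i}.
Substitute known values:
  E[X_{t+1} | ...] = (-0.284) * (-3)
                   = 0.8520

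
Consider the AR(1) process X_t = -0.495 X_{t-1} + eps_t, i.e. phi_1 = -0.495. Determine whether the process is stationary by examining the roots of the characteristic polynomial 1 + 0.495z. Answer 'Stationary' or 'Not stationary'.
\text{Stationary}

The AR(p) characteristic polynomial is P(z) = 1 + 0.495z.
Stationarity requires all roots to lie outside the unit circle, i.e. |z| > 1 for every root.
This is linear in z: 1 + (0.495) z = 0  =>  z = -1/(0.495) = -2.020202,  |z| = 2.020202.
Moduli of all roots: 2.0202.
All moduli strictly greater than 1? Yes.
Verdict: Stationary.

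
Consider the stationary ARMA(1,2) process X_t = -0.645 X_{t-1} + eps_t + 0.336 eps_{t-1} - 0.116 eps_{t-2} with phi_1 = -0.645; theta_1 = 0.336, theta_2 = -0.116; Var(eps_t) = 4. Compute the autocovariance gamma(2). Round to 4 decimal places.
\gamma(2) = 0.4194

Multiply the model equation by X_{t-k} and take expectations. With theta_0 = psi_0 = 1 and psi_j the MA(infinity) weights, this gives
  gamma(k) - sum_i phi_i gamma(k-i) = c_k,
  c_k = sigma^2 * sum_{j=k..q} theta_j psi_{j-k}   (c_k = 0 for k > q),
using gamma(-m) = gamma(m).
psi-weights needed (psi_j = theta_j + sum_i phi_i psi_{j-i}):
  psi_1 = theta_1 + phi_1 = 0.336 + (-0.645) = -0.309
  psi_2 = theta_2 + phi_1 psi_1 = -0.116 + (-0.645)(-0.309) = 0.083305
Right-hand sides:
  c_0 = sigma^2 (1 + theta_1 psi_1 + theta_2 psi_2) = 4 * (1 + (0.336)(-0.309) + (-0.116)(0.083305)) = 4 * 0.886513 = 3.54605
  c_1 = sigma^2 (theta_1 + theta_2 psi_1) = 4 * (0.336 + (-0.116)(-0.309)) = 1.487376
  c_2 = sigma^2 theta_2 = 4 * (-0.116) = -0.464
Equations for k = 0 and k = 1 (AR order 1):
  gamma(0) = phi_1 gamma(1) + c_0
  gamma(1) = phi_1 gamma(0) + c_1
Substituting the second into the first: gamma(0) (1 - phi_1^2) = c_0 + phi_1 c_1, so
  gamma(0) = (c_0 + phi_1 c_1) / (1 - phi_1^2) = (3.54605 + (-0.645)(1.487376)) / (1 - (-0.645)^2) = 2.586693 / 0.583975 = 4.429458.
  gamma(1) = phi_1 gamma(0) + c_1 = (-0.645)(4.429458) + (1.487376) = -1.369625.
For k = 2: gamma(2) = phi_1 gamma(1) + c_2
  = (-0.645)(-1.369625) + (-0.464) = 0.419408.
Therefore gamma(2) = 0.4194 (to 4 decimal places).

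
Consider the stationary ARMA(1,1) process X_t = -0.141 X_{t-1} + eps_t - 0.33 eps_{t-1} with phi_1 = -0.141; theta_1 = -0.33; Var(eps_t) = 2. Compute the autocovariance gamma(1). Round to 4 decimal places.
\gamma(1) = -1.0058

Multiply the model equation by X_{t-k} and take expectations. With theta_0 = psi_0 = 1 and psi_j the MA(infinity) weights, this gives
  gamma(k) - sum_i phi_i gamma(k-i) = c_k,
  c_k = sigma^2 * sum_{j=k..q} theta_j psi_{j-k}   (c_k = 0 for k > q),
using gamma(-m) = gamma(m).
psi-weights needed (psi_j = theta_j + sum_i phi_i psi_{j-i}):
  psi_1 = theta_1 + phi_1 = -0.33 + (-0.141) = -0.471
Right-hand sides:
  c_0 = sigma^2 (1 + theta_1 psi_1) = 2 * (1 + (-0.33)(-0.471)) = 2 * 1.15543 = 2.31086
  c_1 = sigma^2 theta_1 = 2 * (-0.33) = -0.66
  c_2 = 0
Equations for k = 0 and k = 1 (AR order 1):
  gamma(0) = phi_1 gamma(1) + c_0
  gamma(1) = phi_1 gamma(0) + c_1
Substituting the second into the first: gamma(0) (1 - phi_1^2) = c_0 + phi_1 c_1, so
  gamma(0) = (c_0 + phi_1 c_1) / (1 - phi_1^2) = (2.31086 + (-0.141)(-0.66)) / (1 - (-0.141)^2) = 2.40392 / 0.980119 = 2.452682.
  gamma(1) = phi_1 gamma(0) + c_1 = (-0.141)(2.452682) + (-0.66) = -1.005828.
Therefore gamma(1) = -1.0058 (to 4 decimal places).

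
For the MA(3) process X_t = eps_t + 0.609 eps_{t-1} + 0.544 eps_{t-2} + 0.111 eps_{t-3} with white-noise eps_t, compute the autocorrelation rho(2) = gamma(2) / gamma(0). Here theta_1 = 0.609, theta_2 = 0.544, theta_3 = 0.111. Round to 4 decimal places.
\rho(2) = 0.3642

For an MA(q) process with theta_0 = 1, the autocovariance is
  gamma(k) = sigma^2 * sum_{i=0..q-k} theta_i * theta_{i+k},
and rho(k) = gamma(k) / gamma(0). Sigma^2 cancels.
  numerator   = (1)*(0.544) + (0.609)*(0.111) = 0.611599.
  denominator = (1)^2 + (0.609)^2 + (0.544)^2 + (0.111)^2 = 1.679138.
  rho(2) = 0.611599 / 1.679138 = 0.3642.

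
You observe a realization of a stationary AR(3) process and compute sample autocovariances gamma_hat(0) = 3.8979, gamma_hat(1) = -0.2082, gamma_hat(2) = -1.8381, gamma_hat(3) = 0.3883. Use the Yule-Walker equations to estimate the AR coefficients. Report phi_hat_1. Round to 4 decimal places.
\hat\phi_{1} = -0.0560

The Yule-Walker equations for an AR(p) process read, in matrix form,
  Gamma_p phi = r_p,   with   (Gamma_p)_{ij} = gamma(|i - j|),
                       (r_p)_i = gamma(i),   i,j = 1..p.
Substitute the sample gammas (Toeplitz matrix and right-hand side of size 3):
  Gamma_p = [[3.8979, -0.2082, -1.8381], [-0.2082, 3.8979, -0.2082], [-1.8381, -0.2082, 3.8979]]
  r_p     = [-0.2082, -1.8381, 0.3883]
Written out (R1..R3):
  (R1) 3.8979 phi_1 - 0.2082 phi_2 - 1.8381 phi_3 = -0.2082
  (R2) -0.2082 phi_1 + 3.8979 phi_2 - 0.2082 phi_3 = -1.8381
  (R3) -1.8381 phi_1 - 0.2082 phi_2 + 3.8979 phi_3 = 0.3883
Gaussian elimination:
  R2 <- R2 - (-0.2082/3.8979) R1 = R2 - (-0.053413) R1:  3.886779 phi_2 - 0.306379 phi_3 = -1.849221
  R3 <- R3 - (-1.8381/3.8979) R1 = R3 - (-0.471562) R1:  -0.306379 phi_2 + 3.031123 phi_3 = 0.290121
  R3 <- R3 - (-0.306379/3.886779) R2 = R3 - (-0.078826) R2:  3.006972 phi_3 = 0.144354
Back-substitution:
  phi_hat_3 = 0.144354 / 3.006972 = 0.048007
  phi_hat_2 = (-1.849221 - (-0.306379)(0.048007)) / 3.886779 = -0.471988
  phi_hat_1 = (-0.2082 - (-0.2082)(-0.471988) - (-1.8381)(0.048007)) / 3.8979 = -0.055986
So phi_hat = [-0.0560, -0.4720, 0.0480].
Therefore phi_hat_1 = -0.0560.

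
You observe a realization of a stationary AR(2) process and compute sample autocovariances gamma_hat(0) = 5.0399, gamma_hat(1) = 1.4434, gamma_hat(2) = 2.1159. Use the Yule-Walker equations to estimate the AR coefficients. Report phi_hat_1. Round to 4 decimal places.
\hat\phi_{1} = 0.1810

The Yule-Walker equations for an AR(p) process read, in matrix form,
  Gamma_p phi = r_p,   with   (Gamma_p)_{ij} = gamma(|i - j|),
                       (r_p)_i = gamma(i),   i,j = 1..p.
Substitute the sample gammas (Toeplitz matrix and right-hand side of size 2):
  Gamma_p = [[5.0399, 1.4434], [1.4434, 5.0399]]
  r_p     = [1.4434, 2.1159]
Written out:
  5.0399 phi_1 + 1.4434 phi_2 = 1.4434
  1.4434 phi_1 + 5.0399 phi_2 = 2.1159
Solve by Cramer's rule:
  det = gamma(0)^2 - gamma(1)^2 = (5.0399)^2 - (1.4434)^2 = 25.40059201 - 2.08340356 = 23.31718845
  phi_hat_1 = [gamma(1) gamma(0) - gamma(1) gamma(2)] / det = [(1.4434)(5.0399) - (1.4434)(2.1159)] / 23.31718845 = 4.2205016 / 23.31718845 = 0.181
  phi_hat_2 = [gamma(0) gamma(2) - gamma(1)^2] / det = [(5.0399)(2.1159) - (1.4434)^2] / 23.31718845 = 8.58052085 / 23.31718845 = 0.368
So phi_hat = [0.1810, 0.3680].
Therefore phi_hat_1 = 0.1810.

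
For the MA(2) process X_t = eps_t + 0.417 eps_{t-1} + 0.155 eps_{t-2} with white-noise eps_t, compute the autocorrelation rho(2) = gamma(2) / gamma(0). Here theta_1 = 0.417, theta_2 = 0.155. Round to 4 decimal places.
\rho(2) = 0.1294

For an MA(q) process with theta_0 = 1, the autocovariance is
  gamma(k) = sigma^2 * sum_{i=0..q-k} theta_i * theta_{i+k},
and rho(k) = gamma(k) / gamma(0). Sigma^2 cancels.
  numerator   = (1)*(0.155) = 0.155.
  denominator = (1)^2 + (0.417)^2 + (0.155)^2 = 1.197914.
  rho(2) = 0.155 / 1.197914 = 0.1294.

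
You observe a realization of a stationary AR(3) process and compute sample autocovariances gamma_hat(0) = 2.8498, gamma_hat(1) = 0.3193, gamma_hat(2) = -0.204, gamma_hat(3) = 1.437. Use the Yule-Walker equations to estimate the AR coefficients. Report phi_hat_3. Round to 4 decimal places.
\hat\phi_{3} = 0.5330

The Yule-Walker equations for an AR(p) process read, in matrix form,
  Gamma_p phi = r_p,   with   (Gamma_p)_{ij} = gamma(|i - j|),
                       (r_p)_i = gamma(i),   i,j = 1..p.
Substitute the sample gammas (Toeplitz matrix and right-hand side of size 3):
  Gamma_p = [[2.8498, 0.3193, -0.204], [0.3193, 2.8498, 0.3193], [-0.204, 0.3193, 2.8498]]
  r_p     = [0.3193, -0.204, 1.437]
Written out (R1..R3):
  (R1) 2.8498 phi_1 + 0.3193 phi_2 - 0.204 phi_3 = 0.3193
  (R2) 0.3193 phi_1 + 2.8498 phi_2 + 0.3193 phi_3 = -0.204
  (R3) -0.204 phi_1 + 0.3193 phi_2 + 2.8498 phi_3 = 1.437
Gaussian elimination:
  R2 <- R2 - (0.3193/2.8498) R1 = R2 - (0.112043) R1:  2.814025 phi_2 + 0.342157 phi_3 = -0.239775
  R3 <- R3 - (-0.204/2.8498) R1 = R3 - (-0.071584) R1:  0.342157 phi_2 + 2.835197 phi_3 = 1.459857
  R3 <- R3 - (0.342157/2.814025) R2 = R3 - (0.12159) R2:  2.793594 phi_3 = 1.489011
Back-substitution:
  phi_hat_3 = 1.489011 / 2.793594 = 0.533009
  phi_hat_2 = (-0.239775 - (0.342157)(0.533009)) / 2.814025 = -0.150016
  phi_hat_1 = (0.3193 - (0.3193)(-0.150016) - (-0.204)(0.533009)) / 2.8498 = 0.167006
So phi_hat = [0.1670, -0.1500, 0.5330].
Therefore phi_hat_3 = 0.5330.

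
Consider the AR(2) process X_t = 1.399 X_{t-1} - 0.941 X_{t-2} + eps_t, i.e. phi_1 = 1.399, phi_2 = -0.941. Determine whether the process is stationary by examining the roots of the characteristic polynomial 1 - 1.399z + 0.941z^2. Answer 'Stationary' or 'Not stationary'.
\text{Stationary}

The AR(p) characteristic polynomial is P(z) = 1 - 1.399z + 0.941z^2.
Stationarity requires all roots to lie outside the unit circle, i.e. |z| > 1 for every root.
Set 1 + (-1.399) z + (0.941) z^2 = 0, i.e. a z^2 + b z + c = 0 with a = 0.941, b = -1.399, c = 1.
Discriminant D = b^2 - 4ac = (-1.399)^2 - 4*(0.941)*1 = 1.957201 - (3.764) = -1.806799.
D < 0, so the roots are the complex-conjugate pair z = (-b +/- i sqrt(-D)) / (2a) = 0.7434 +/- 0.7142i.
For a conjugate pair |z|^2 = z * conj(z) = (product of roots) = c/a = 1/(0.941) = 1.062699, so |z| = sqrt(1.062699) = 1.0309 for both roots.
Moduli of all roots: 1.0309, 1.0309.
All moduli strictly greater than 1? Yes.
Verdict: Stationary.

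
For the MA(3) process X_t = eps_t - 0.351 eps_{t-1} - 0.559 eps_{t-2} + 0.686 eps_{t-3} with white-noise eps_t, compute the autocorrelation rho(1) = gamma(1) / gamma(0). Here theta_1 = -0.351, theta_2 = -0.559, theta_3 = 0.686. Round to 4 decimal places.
\rho(1) = -0.2824

For an MA(q) process with theta_0 = 1, the autocovariance is
  gamma(k) = sigma^2 * sum_{i=0..q-k} theta_i * theta_{i+k},
and rho(k) = gamma(k) / gamma(0). Sigma^2 cancels.
  numerator   = (1)*(-0.351) + (-0.351)*(-0.559) + (-0.559)*(0.686) = -0.538265.
  denominator = (1)^2 + (-0.351)^2 + (-0.559)^2 + (0.686)^2 = 1.906278.
  rho(1) = -0.538265 / 1.906278 = -0.2824.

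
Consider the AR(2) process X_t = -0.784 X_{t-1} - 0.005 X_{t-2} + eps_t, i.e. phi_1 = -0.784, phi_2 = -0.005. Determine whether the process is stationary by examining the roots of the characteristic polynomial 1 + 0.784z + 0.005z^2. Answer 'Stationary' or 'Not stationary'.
\text{Stationary}

The AR(p) characteristic polynomial is P(z) = 1 + 0.784z + 0.005z^2.
Stationarity requires all roots to lie outside the unit circle, i.e. |z| > 1 for every root.
Set 1 + (0.784) z + (0.005) z^2 = 0, i.e. a z^2 + b z + c = 0 with a = 0.005, b = 0.784, c = 1.
Discriminant D = b^2 - 4ac = (0.784)^2 - 4*(0.005)*1 = 0.614656 - (0.02) = 0.594656.
D >= 0, so the roots are real: z = (-b +/- sqrt(D)) / (2a) = (-0.784 +/- 0.771139) / (0.01).
  z_1 = (-0.784 + 0.771139) / (0.01) = -1.2861,   |z_1| = 1.2861.
  z_2 = (-0.784 - 0.771139) / (0.01) = -155.5139,   |z_2| = 155.5139.
Moduli of all roots: 1.2861, 155.5139.
All moduli strictly greater than 1? Yes.
Verdict: Stationary.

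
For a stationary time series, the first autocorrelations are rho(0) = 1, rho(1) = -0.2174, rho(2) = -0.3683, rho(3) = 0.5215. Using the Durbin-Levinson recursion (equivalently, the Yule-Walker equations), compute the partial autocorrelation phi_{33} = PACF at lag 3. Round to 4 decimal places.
\phi_{33} = 0.4040

The PACF at lag k is phi_{kk}, the last component of the solution
to the Yule-Walker system G_k phi = r_k where
  (G_k)_{ij} = rho(|i - j|), (r_k)_i = rho(i), i,j = 1..k.
Equivalently, Durbin-Levinson gives phi_{kk} iteratively:
  phi_{11} = rho(1)
  phi_{kk} = [rho(k) - sum_{j=1..k-1} phi_{k-1,j} rho(k-j)]
            / [1 - sum_{j=1..k-1} phi_{k-1,j} rho(j)],
  phi_{k,j} = phi_{k-1,j} - phi_{kk} phi_{k-1,k-j},  j = 1..k-1.
Step k = 1:
  phi_11 = rho(1) = -0.2174.
Step k = 2:
  phi_22 = [rho(2) - phi_11 rho(1)] / [1 - phi_11 rho(1)] = [-0.3683 - (-0.2174)(-0.2174)] / [1 - (-0.2174)(-0.2174)]
         = -0.41556276 / 0.95273724 = -0.436178.
  Update: phi_21 = phi_11 - phi_22 phi_11 = -0.2174 - (-0.436178)(-0.2174) = -0.312225.
Step k = 3:
  phi_33 = [rho(3) - phi_21 rho(2) - phi_22 rho(1)] / [1 - phi_21 rho(1) - phi_22 rho(2)]
    numerator   = 0.5215 - (-0.312225)(-0.3683) - (-0.436178)(-0.2174) = 0.31168248
    denominator = 1 - (-0.312225)(-0.2174) - (-0.436178)(-0.3683) = 0.77147802
  phi_33 = 0.31168248 / 0.77147802 = 0.404.
Therefore phi_{33} = 0.4040.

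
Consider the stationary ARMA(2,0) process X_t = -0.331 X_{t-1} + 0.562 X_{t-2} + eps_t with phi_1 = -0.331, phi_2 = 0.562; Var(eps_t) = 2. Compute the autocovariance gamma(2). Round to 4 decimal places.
\gamma(2) = 5.5353

Multiply the model equation by X_{t-k} and take expectations. With theta_0 = psi_0 = 1 and psi_j the MA(infinity) weights, this gives
  gamma(k) - sum_i phi_i gamma(k-i) = c_k,
  c_k = sigma^2 * sum_{j=k..q} theta_j psi_{j-k}   (c_k = 0 for k > q),
using gamma(-m) = gamma(m).
Pure AR (q = 0): c_0 = sigma^2 = 2, c_k = 0 for k >= 1.
Equations for k = 0, 1, 2 (AR order 2, c_2 = 0):
  (E0) gamma(0) = phi_1 gamma(1) + phi_2 gamma(2) + c_0
  (E1) gamma(1) = phi_1 gamma(0) + phi_2 gamma(1) + c_1
  (E2) gamma(2) = phi_1 gamma(1) + phi_2 gamma(0)
From (E1): gamma(1) = A gamma(0) + B with
  A = phi_1 / (1 - phi_2) = -0.331 / 0.438 = -0.755708,   B = c_1 / (1 - phi_2) = 0 / 0.438 = 0.
Insert (E2) into (E0): gamma(0) (1 - phi_2^2) = phi_1 (1 + phi_2) gamma(1) + c_0.
  phi_1 (1 + phi_2) = (-0.331)(1.562) = -0.517022,   1 - phi_2^2 = 0.684156.
Replace gamma(1) by A gamma(0) + B and collect gamma(0):
  gamma(0) [0.684156 - (-0.517022)(-0.755708)] = c_0 = 2
  gamma(0) * 0.293438 = 2
  gamma(0) = 2 / 0.293438 = 6.815739.
  gamma(1) = A gamma(0) = (-0.755708)(6.815739) = -5.150707.
  gamma(2) = phi_1 gamma(1) + phi_2 gamma(0) = (-0.331)(-5.150707) + (0.562)(6.815739) = 5.535329.
Therefore gamma(2) = 5.5353 (to 4 decimal places).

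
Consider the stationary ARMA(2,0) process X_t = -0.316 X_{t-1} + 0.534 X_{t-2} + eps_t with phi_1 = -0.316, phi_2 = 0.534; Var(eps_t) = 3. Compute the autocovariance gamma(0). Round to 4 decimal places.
\gamma(0) = 7.7693

Multiply the model equation by X_{t-k} and take expectations. With theta_0 = psi_0 = 1 and psi_j the MA(infinity) weights, this gives
  gamma(k) - sum_i phi_i gamma(k-i) = c_k,
  c_k = sigma^2 * sum_{j=k..q} theta_j psi_{j-k}   (c_k = 0 for k > q),
using gamma(-m) = gamma(m).
Pure AR (q = 0): c_0 = sigma^2 = 3, c_k = 0 for k >= 1.
Equations for k = 0, 1, 2 (AR order 2, c_2 = 0):
  (E0) gamma(0) = phi_1 gamma(1) + phi_2 gamma(2) + c_0
  (E1) gamma(1) = phi_1 gamma(0) + phi_2 gamma(1) + c_1
  (E2) gamma(2) = phi_1 gamma(1) + phi_2 gamma(0)
From (E1): gamma(1) = A gamma(0) + B with
  A = phi_1 / (1 - phi_2) = -0.316 / 0.466 = -0.678112,   B = c_1 / (1 - phi_2) = 0 / 0.466 = 0.
Insert (E2) into (E0): gamma(0) (1 - phi_2^2) = phi_1 (1 + phi_2) gamma(1) + c_0.
  phi_1 (1 + phi_2) = (-0.316)(1.534) = -0.484744,   1 - phi_2^2 = 0.714844.
Replace gamma(1) by A gamma(0) + B and collect gamma(0):
  gamma(0) [0.714844 - (-0.484744)(-0.678112)] = c_0 = 3
  gamma(0) * 0.386133 = 3
  gamma(0) = 3 / 0.386133 = 7.769334.
Therefore gamma(0) = 7.7693 (to 4 decimal places).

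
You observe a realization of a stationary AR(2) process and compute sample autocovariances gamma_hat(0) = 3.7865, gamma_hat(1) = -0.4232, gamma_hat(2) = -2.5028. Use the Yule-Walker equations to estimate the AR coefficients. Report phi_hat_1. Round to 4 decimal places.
\hat\phi_{1} = -0.1880

The Yule-Walker equations for an AR(p) process read, in matrix form,
  Gamma_p phi = r_p,   with   (Gamma_p)_{ij} = gamma(|i - j|),
                       (r_p)_i = gamma(i),   i,j = 1..p.
Substitute the sample gammas (Toeplitz matrix and right-hand side of size 2):
  Gamma_p = [[3.7865, -0.4232], [-0.4232, 3.7865]]
  r_p     = [-0.4232, -2.5028]
Written out:
  3.7865 phi_1 - 0.4232 phi_2 = -0.4232
  -0.4232 phi_1 + 3.7865 phi_2 = -2.5028
Solve by Cramer's rule:
  det = gamma(0)^2 - gamma(1)^2 = (3.7865)^2 - (-0.4232)^2 = 14.33758225 - 0.17909824 = 14.15848401
  phi_hat_1 = [gamma(1) gamma(0) - gamma(1) gamma(2)] / det = [(-0.4232)(3.7865) - (-0.4232)(-2.5028)] / 14.15848401 = -2.66163176 / 14.15848401 = -0.188
  phi_hat_2 = [gamma(0) gamma(2) - gamma(1)^2] / det = [(3.7865)(-2.5028) - (-0.4232)^2] / 14.15848401 = -9.65595044 / 14.15848401 = -0.682
So phi_hat = [-0.1880, -0.6820].
Therefore phi_hat_1 = -0.1880.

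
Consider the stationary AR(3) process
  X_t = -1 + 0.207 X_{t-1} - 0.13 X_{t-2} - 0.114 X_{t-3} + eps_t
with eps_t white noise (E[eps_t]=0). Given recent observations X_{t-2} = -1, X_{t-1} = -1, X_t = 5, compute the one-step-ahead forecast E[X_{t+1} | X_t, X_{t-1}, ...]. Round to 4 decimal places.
E[X_{t+1} \mid \mathcal F_t] = 0.2790

For an AR(p) model X_t = c + sum_i phi_i X_{t-i} + eps_t, the
one-step-ahead conditional mean is
  E[X_{t+1} | X_t, ...] = c + sum_i phi_i X_{t+1-i}.
Substitute known values:
  E[X_{t+1} | ...] = -1 + (0.207) * (5) + (-0.13) * (-1) + (-0.114) * (-1)
                   = 0.2790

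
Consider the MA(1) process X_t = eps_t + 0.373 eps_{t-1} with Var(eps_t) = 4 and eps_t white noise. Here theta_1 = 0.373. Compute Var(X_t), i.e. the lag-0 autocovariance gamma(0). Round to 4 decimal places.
\gamma(0) = 4.5565

For an MA(q) process X_t = eps_t + sum_i theta_i eps_{t-i} with
Var(eps_t) = sigma^2, the variance is
  gamma(0) = sigma^2 * (1 + sum_i theta_i^2).
  sum_i theta_i^2 = (0.373)^2 = 0.139129.
  gamma(0) = 4 * (1 + 0.139129) = 4 * 1.139129 = 4.556516, which rounds to 4.5565.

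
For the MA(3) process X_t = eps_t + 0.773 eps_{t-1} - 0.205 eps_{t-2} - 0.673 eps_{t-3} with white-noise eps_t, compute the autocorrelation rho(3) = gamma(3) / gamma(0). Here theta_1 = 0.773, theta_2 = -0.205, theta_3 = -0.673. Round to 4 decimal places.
\rho(3) = -0.3216

For an MA(q) process with theta_0 = 1, the autocovariance is
  gamma(k) = sigma^2 * sum_{i=0..q-k} theta_i * theta_{i+k},
and rho(k) = gamma(k) / gamma(0). Sigma^2 cancels.
  numerator   = (1)*(-0.673) = -0.673.
  denominator = (1)^2 + (0.773)^2 + (-0.205)^2 + (-0.673)^2 = 2.092483.
  rho(3) = -0.673 / 2.092483 = -0.3216.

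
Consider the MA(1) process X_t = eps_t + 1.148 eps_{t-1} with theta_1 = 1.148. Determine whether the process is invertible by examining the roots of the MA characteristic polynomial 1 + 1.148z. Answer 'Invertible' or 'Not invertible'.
\text{Not invertible}

The MA(q) characteristic polynomial is P(z) = 1 + 1.148z.
Invertibility requires all roots to lie outside the unit circle, i.e. |z| > 1 for every root.
This is linear in z: 1 + (1.148) z = 0  =>  z = -1/(1.148) = -0.87108,  |z| = 0.87108.
Moduli of all roots: 0.8711.
All moduli strictly greater than 1? No.
Verdict: Not invertible.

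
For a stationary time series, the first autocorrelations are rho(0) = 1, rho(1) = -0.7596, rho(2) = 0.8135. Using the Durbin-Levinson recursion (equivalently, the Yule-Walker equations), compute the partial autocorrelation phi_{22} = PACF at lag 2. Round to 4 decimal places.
\phi_{22} = 0.5591

The PACF at lag k is phi_{kk}, the last component of the solution
to the Yule-Walker system G_k phi = r_k where
  (G_k)_{ij} = rho(|i - j|), (r_k)_i = rho(i), i,j = 1..k.
Equivalently, Durbin-Levinson gives phi_{kk} iteratively:
  phi_{11} = rho(1)
  phi_{kk} = [rho(k) - sum_{j=1..k-1} phi_{k-1,j} rho(k-j)]
            / [1 - sum_{j=1..k-1} phi_{k-1,j} rho(j)],
  phi_{k,j} = phi_{k-1,j} - phi_{kk} phi_{k-1,k-j},  j = 1..k-1.
Step k = 1:
  phi_11 = rho(1) = -0.7596.
Step k = 2:
  phi_22 = [rho(2) - phi_11 rho(1)] / [1 - phi_11 rho(1)] = [0.8135 - (-0.7596)(-0.7596)] / [1 - (-0.7596)(-0.7596)]
         = 0.23650784 / 0.42300784 = 0.5591.
Therefore phi_{22} = 0.5591.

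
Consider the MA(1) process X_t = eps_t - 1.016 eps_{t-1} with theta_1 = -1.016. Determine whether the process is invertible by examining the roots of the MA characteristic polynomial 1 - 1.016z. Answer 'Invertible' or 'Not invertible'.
\text{Not invertible}

The MA(q) characteristic polynomial is P(z) = 1 - 1.016z.
Invertibility requires all roots to lie outside the unit circle, i.e. |z| > 1 for every root.
This is linear in z: 1 + (-1.016) z = 0  =>  z = -1/(-1.016) = 0.984252,  |z| = 0.984252.
Moduli of all roots: 0.9843.
All moduli strictly greater than 1? No.
Verdict: Not invertible.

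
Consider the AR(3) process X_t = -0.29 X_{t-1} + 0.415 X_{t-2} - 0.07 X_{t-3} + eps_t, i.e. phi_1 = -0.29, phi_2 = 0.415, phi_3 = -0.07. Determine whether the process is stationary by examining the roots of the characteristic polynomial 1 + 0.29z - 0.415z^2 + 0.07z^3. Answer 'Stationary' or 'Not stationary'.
\text{Stationary}

The AR(p) characteristic polynomial is P(z) = 1 + 0.29z - 0.415z^2 + 0.07z^3.
Stationarity requires all roots to lie outside the unit circle, i.e. |z| > 1 for every root.
Degree 3: look for a simple real root z0 first, then factor out (1 - z/z0) and solve the remaining quadratic.
Testing z0 = 4: P(4) = 1 + (0.29)(4) + (-0.415)(4)^2 + (0.07)(4)^3
  = 1 + (1.16) + (-6.64) + (4.48) = 0.  So z_0 = 4 is a root, |z_0| = 4.
Divide out the factor (1 - 0.25 z) = (1 - z/z0) (since 1/z0 = 0.25):
  P(z) = (1 - 0.25 z)(1 + (0.54) z + (-0.28) z^2)
  [check: z-coef 0.54 - (0.25) = 0.29; z^2-coef -0.28 - (0.25)(0.54) = -0.415; z^3-coef -(0.25)(-0.28) = 0.07.]
Remaining roots from the quadratic factor 1 + (0.54) z + (-0.28) z^2:
  Set 1 + (0.54) z + (-0.28) z^2 = 0, i.e. a z^2 + b z + c = 0 with a = -0.28, b = 0.54, c = 1.
  Discriminant D = b^2 - 4ac = (0.54)^2 - 4*(-0.28)*1 = 0.2916 - (-1.12) = 1.4116.
  D >= 0, so the roots are real: z = (-b +/- sqrt(D)) / (2a) = (-0.54 +/- 1.188108) / (-0.56).
    z_1 = (-0.54 + 1.188108) / (-0.56) = -1.1573,   |z_1| = 1.1573.
    z_2 = (-0.54 - 1.188108) / (-0.56) = 3.0859,   |z_2| = 3.0859.
Moduli of all roots: 4.0000, 1.1573, 3.0859.
All moduli strictly greater than 1? Yes.
Verdict: Stationary.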